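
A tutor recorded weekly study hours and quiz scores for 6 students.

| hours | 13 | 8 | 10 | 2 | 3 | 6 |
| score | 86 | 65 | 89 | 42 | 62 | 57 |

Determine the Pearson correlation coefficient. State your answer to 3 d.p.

0.888

n = 6, Σx = 42, Σy = 401, Σx² = 382, Σy² = 28399, Σxy = 3140
nΣxy − ΣxΣy = 18840 − 16842 = 1998
nΣx² − (Σx)² = 2292 − 1764 = 528; nΣy² − (Σy)² = 170394 − 160801 = 9593
r = 1998 / √(528 × 9593) = 1998 / 2250.5786 ≈ 0.888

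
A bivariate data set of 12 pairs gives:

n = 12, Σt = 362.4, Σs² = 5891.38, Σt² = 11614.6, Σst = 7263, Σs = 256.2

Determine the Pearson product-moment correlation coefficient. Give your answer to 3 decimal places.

-0.892

r = (nΣst − ΣsΣt) / √[(nΣs² − (Σs)²)(nΣt² − (Σt)²)]
Numerator: 12×7263 − 256.2×362.4 = -5690.88
Denominator: √[(70696.56 − 65638.44)(139375.2 − 131333.76)] = √[5058.12 × 8041.44] = 6377.6617
r = -5690.88 / 6377.6617 ≈ -0.892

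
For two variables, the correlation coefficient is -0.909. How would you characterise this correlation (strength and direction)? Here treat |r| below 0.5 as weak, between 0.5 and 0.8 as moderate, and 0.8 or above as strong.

strong negative

r = -0.909 < 0 so the relationship is negative.
|r| = 0.909, which falls in the strong range.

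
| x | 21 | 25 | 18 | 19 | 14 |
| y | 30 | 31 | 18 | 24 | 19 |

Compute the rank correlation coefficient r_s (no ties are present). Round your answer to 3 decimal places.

0.900

Rank x: 4, 5, 2, 3, 1
Rank y: 4, 5, 1, 3, 2
d = rank(x) − rank(y): 0, 0, 1, 0, -1; Σd² = 2
ρ = 1 − 6Σd² / [n(n²−1)] = 1 − 6×2 / (5×24) = 1 − 12/120 ≈ 0.900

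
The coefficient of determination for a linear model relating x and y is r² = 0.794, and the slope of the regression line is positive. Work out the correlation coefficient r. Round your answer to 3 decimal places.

0.891

|r| = √0.794 = 0.891
The association is positive, so r = 0.891.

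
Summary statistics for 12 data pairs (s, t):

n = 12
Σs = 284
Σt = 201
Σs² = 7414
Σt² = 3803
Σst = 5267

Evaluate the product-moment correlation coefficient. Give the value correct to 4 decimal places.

0.9278

r = (nΣst − ΣsΣt) / √[(nΣs² − (Σs)²)(nΣt² − (Σt)²)]
Numerator: 12×5267 − 284×201 = 6120
Denominator: √[(88968 − 80656)(45636 − 40401)] = √[8312 × 5235] = 6596.4627
r = 6120 / 6596.4627 ≈ 0.9278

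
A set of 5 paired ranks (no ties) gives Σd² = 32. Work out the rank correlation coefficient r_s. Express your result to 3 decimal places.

ρ = 1 − 6Σd² / [n(n²−1)] = 1 − 6×32 / (5×24)
  = 1 − 192/120 = 1 − 1.6000 ≈ -0.600

-0.600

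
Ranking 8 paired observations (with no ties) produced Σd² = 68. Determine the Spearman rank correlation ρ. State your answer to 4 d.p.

0.1905

ρ = 1 − 6Σd² / [n(n²−1)] = 1 − 6×68 / (8×63)
  = 1 − 408/504 = 1 − 0.80952 ≈ 0.1905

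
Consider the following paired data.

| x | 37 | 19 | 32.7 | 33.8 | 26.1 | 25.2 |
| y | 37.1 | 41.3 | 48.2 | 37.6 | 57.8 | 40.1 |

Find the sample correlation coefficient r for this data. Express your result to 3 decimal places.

-0.257

n = 6, Σx = 173.8, Σy = 262.1, Σx² = 5257.98, Σy² = 11767.95, Σxy = 7523.52
nΣxy − ΣxΣy = 45141.12 − 45552.98 = -411.86
nΣx² − (Σx)² = 31547.88 − 30206.44 = 1341.44; nΣy² − (Σy)² = 70607.7 − 68696.41 = 1911.29
r = -411.86 / √(1341.44 × 1911.29) = -411.86 / 1601.2123 ≈ -0.257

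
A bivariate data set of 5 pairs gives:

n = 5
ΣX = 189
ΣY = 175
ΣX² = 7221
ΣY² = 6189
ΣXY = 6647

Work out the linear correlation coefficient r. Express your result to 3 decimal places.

r = (nΣXY − ΣXΣY) / √[(nΣX² − (ΣX)²)(nΣY² − (ΣY)²)]
Numerator: 5×6647 − 189×175 = 160
Denominator: √[(36105 − 35721)(30945 − 30625)] = √[384 × 320] = 350.5424
r = 160 / 350.5424 ≈ 0.456

0.456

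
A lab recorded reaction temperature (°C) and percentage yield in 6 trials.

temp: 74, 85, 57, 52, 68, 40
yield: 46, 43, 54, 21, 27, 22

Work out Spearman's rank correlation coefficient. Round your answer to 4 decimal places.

Rank temp: 5, 6, 3, 2, 4, 1
Rank yield: 5, 4, 6, 1, 3, 2
d = rank(temp) − rank(yield): 0, 2, -3, 1, 1, -1; Σd² = 16
ρ = 1 − 6Σd² / [n(n²−1)] = 1 − 6×16 / (6×35) = 1 − 96/210 ≈ 0.5429

0.5429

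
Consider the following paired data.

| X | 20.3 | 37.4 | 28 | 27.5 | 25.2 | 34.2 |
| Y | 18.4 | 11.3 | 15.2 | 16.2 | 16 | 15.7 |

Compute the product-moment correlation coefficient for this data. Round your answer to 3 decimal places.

-0.868

n = 6, ΣX = 172.6, ΣY = 92.8, ΣX² = 5155.78, ΣY² = 1462.22, ΣXY = 2607.38
nΣXY − ΣXΣY = 15644.28 − 16017.28 = -373
nΣX² − (ΣX)² = 30934.68 − 29790.76 = 1143.92; nΣY² − (ΣY)² = 8773.32 − 8611.84 = 161.48
r = -373 / √(1143.92 × 161.48) = -373 / 429.7909 ≈ -0.868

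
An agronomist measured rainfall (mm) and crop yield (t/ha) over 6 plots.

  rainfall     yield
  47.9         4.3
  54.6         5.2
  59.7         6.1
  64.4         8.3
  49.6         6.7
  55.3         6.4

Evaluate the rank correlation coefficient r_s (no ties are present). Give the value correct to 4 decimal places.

0.6000

Rank rainfall: 1, 3, 5, 6, 2, 4
Rank yield: 1, 2, 3, 6, 5, 4
d = rank(rainfall) − rank(yield): 0, 1, 2, 0, -3, 0; Σd² = 14
ρ = 1 − 6Σd² / [n(n²−1)] = 1 − 6×14 / (6×35) = 1 − 84/210 ≈ 0.6000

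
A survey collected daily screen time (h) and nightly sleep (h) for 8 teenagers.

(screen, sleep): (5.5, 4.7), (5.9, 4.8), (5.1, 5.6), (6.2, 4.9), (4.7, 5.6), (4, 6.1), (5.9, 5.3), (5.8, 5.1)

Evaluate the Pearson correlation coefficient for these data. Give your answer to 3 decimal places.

n = 8, Σx = 43.1, Σy = 42.1, Σx² = 236.05, Σy² = 223.17, Σxy = 224.68
nΣxy − ΣxΣy = 1797.44 − 1814.51 = -17.07
nΣx² − (Σx)² = 1888.4 − 1857.61 = 30.79; nΣy² − (Σy)² = 1785.36 − 1772.41 = 12.95
r = -17.07 / √(30.79 × 12.95) = -17.07 / 19.9682 ≈ -0.855

-0.855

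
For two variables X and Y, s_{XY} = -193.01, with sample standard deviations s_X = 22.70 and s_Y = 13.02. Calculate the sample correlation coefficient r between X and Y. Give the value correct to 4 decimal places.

-0.6530

r = Cov(X,Y) / (s_X · s_Y) = -193.01 / (22.70 × 13.02)
  = -193.01 / 295.5540 ≈ -0.6530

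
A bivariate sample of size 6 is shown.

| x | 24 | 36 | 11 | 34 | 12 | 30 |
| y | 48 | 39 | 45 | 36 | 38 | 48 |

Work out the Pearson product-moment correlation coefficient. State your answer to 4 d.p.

-0.1798

n = 6, Σx = 147, Σy = 254, Σx² = 4193, Σy² = 10894, Σxy = 6171
nΣxy − ΣxΣy = 37026 − 37338 = -312
nΣx² − (Σx)² = 25158 − 21609 = 3549; nΣy² − (Σy)² = 65364 − 64516 = 848
r = -312 / √(3549 × 848) = -312 / 1734.8060 ≈ -0.1798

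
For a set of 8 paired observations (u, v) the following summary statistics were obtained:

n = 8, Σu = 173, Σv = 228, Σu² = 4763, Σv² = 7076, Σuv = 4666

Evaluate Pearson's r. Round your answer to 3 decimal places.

r = (nΣuv − ΣuΣv) / √[(nΣu² − (Σu)²)(nΣv² − (Σv)²)]
Numerator: 8×4666 − 173×228 = -2116
Denominator: √[(38104 − 29929)(56608 − 51984)] = √[8175 × 4624] = 6148.2680
r = -2116 / 6148.2680 ≈ -0.344

-0.344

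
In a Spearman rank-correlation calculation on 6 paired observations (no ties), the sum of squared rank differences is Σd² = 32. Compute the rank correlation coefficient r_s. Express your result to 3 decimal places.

0.086

ρ = 1 − 6Σd² / [n(n²−1)] = 1 − 6×32 / (6×35)
  = 1 − 192/210 = 1 − 0.9143 ≈ 0.086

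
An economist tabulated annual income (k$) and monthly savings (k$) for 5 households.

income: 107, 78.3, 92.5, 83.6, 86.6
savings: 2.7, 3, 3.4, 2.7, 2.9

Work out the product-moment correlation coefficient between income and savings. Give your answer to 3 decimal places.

n = 5, Σx = 448, Σy = 14.7, Σx² = 40624.66, Σy² = 43.55, Σxy = 1315.16
nΣxy − ΣxΣy = 6575.8 − 6585.6 = -9.8
nΣx² − (Σx)² = 203123.3 − 200704 = 2419.3; nΣy² − (Σy)² = 217.75 − 216.09 = 1.66
r = -9.8 / √(2419.3 × 1.66) = -9.8 / 63.3722 ≈ -0.155

-0.155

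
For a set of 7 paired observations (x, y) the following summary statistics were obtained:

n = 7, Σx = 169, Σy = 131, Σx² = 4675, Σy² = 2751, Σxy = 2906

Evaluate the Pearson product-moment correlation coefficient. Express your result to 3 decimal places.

-0.608

r = (nΣxy − ΣxΣy) / √[(nΣx² − (Σx)²)(nΣy² − (Σy)²)]
Numerator: 7×2906 − 169×131 = -1797
Denominator: √[(32725 − 28561)(19257 − 17161)] = √[4164 × 2096] = 2954.2755
r = -1797 / 2954.2755 ≈ -0.608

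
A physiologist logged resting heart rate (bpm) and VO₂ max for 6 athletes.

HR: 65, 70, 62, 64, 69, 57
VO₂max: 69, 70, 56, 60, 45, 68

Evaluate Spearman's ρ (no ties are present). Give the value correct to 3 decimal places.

Rank HR: 4, 6, 2, 3, 5, 1
Rank VO₂max: 5, 6, 2, 3, 1, 4
d = rank(HR) − rank(VO₂max): -1, 0, 0, 0, 4, -3; Σd² = 26
ρ = 1 − 6Σd² / [n(n²−1)] = 1 − 6×26 / (6×35) = 1 − 156/210 ≈ 0.257

0.257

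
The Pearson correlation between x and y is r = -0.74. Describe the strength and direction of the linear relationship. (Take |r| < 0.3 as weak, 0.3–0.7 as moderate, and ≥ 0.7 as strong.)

r = -0.74 < 0 so the relationship is negative.
|r| = 0.74, which falls in the strong range.

strong negative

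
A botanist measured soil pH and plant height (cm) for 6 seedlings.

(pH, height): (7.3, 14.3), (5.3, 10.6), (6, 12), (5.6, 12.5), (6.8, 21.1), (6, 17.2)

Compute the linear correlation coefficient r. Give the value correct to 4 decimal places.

0.5757

n = 6, Σx = 37, Σy = 87.7, Σx² = 230.98, Σy² = 1358.15, Σxy = 549.25
nΣxy − ΣxΣy = 3295.5 − 3244.9 = 50.6
nΣx² − (Σx)² = 1385.88 − 1369 = 16.88; nΣy² − (Σy)² = 8148.9 − 7691.29 = 457.61
r = 50.6 / √(16.88 × 457.61) = 50.6 / 87.8889 ≈ 0.5757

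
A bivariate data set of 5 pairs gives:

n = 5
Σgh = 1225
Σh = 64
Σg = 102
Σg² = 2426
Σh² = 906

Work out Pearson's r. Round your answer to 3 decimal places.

r = (nΣgh − ΣgΣh) / √[(nΣg² − (Σg)²)(nΣh² − (Σh)²)]
Numerator: 5×1225 − 102×64 = -403
Denominator: √[(12130 − 10404)(4530 − 4096)] = √[1726 × 434] = 865.4964
r = -403 / 865.4964 ≈ -0.466

-0.466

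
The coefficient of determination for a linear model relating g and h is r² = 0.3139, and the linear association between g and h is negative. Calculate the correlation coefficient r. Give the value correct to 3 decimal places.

-0.560

|r| = √0.3139 = 0.560
The association is negative, so r = −0.560.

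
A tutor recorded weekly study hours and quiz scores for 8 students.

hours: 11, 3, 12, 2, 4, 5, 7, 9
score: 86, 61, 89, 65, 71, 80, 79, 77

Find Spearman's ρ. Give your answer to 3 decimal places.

0.881

Rank hours: 7, 2, 8, 1, 3, 4, 5, 6
Rank score: 7, 1, 8, 2, 3, 6, 5, 4
d = rank(hours) − rank(score): 0, 1, 0, -1, 0, -2, 0, 2; Σd² = 10
ρ = 1 − 6Σd² / [n(n²−1)] = 1 − 6×10 / (8×63) = 1 − 60/504 ≈ 0.881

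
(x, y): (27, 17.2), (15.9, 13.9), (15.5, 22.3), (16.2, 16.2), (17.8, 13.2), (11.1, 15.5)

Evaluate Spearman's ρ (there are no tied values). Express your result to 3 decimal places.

-0.086

Rank x: 6, 3, 2, 4, 5, 1
Rank y: 5, 2, 6, 4, 1, 3
d = rank(x) − rank(y): 1, 1, -4, 0, 4, -2; Σd² = 38
ρ = 1 − 6Σd² / [n(n²−1)] = 1 − 6×38 / (6×35) = 1 − 228/210 ≈ -0.086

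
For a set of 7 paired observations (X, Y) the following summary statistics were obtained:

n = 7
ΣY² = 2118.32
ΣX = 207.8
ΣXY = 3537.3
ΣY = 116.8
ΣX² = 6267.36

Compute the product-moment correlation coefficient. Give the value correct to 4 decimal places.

r = (nΣXY − ΣXΣY) / √[(nΣX² − (ΣX)²)(nΣY² − (ΣY)²)]
Numerator: 7×3537.3 − 207.8×116.8 = 490.06
Denominator: √[(43871.52 − 43180.84)(14828.24 − 13642.24)] = √[690.68 × 1186] = 905.0671
r = 490.06 / 905.0671 ≈ 0.5415

0.5415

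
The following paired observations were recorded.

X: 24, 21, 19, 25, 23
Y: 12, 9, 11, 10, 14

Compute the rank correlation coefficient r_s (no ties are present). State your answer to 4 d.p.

Rank X: 4, 2, 1, 5, 3
Rank Y: 4, 1, 3, 2, 5
d = rank(X) − rank(Y): 0, 1, -2, 3, -2; Σd² = 18
ρ = 1 − 6Σd² / [n(n²−1)] = 1 − 6×18 / (5×24) = 1 − 108/120 ≈ 0.1000

0.1000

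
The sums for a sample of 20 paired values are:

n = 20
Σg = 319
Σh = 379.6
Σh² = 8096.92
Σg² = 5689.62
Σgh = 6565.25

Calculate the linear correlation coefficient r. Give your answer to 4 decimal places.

0.6970

r = (nΣgh − ΣgΣh) / √[(nΣg² − (Σg)²)(nΣh² − (Σh)²)]
Numerator: 20×6565.25 − 319×379.6 = 10212.6
Denominator: √[(113792.4 − 101761)(161938.4 − 144096.16)] = √[12031.4 × 17842.24] = 14651.5230
r = 10212.6 / 14651.5230 ≈ 0.6970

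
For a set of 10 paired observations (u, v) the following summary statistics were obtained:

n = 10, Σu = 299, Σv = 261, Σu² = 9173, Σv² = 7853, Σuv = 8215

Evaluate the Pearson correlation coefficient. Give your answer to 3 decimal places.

r = (nΣuv − ΣuΣv) / √[(nΣu² − (Σu)²)(nΣv² − (Σv)²)]
Numerator: 10×8215 − 299×261 = 4111
Denominator: √[(91730 − 89401)(78530 − 68121)] = √[2329 × 10409] = 4923.6735
r = 4111 / 4923.6735 ≈ 0.835

0.835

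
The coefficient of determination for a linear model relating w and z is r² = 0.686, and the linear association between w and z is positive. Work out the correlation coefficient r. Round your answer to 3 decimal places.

|r| = √0.686 = 0.828
The association is positive, so r = 0.828.

0.828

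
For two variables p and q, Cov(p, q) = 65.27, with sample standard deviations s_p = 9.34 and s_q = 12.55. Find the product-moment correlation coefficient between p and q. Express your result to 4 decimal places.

0.5568

r = Cov(p,q) / (s_p · s_q) = 65.27 / (9.34 × 12.55)
  = 65.27 / 117.2170 ≈ 0.5568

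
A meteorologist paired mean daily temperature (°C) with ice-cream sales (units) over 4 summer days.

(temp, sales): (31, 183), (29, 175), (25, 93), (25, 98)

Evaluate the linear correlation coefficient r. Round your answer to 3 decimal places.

0.978

n = 4, Σx = 110, Σy = 549, Σx² = 3052, Σy² = 82367, Σxy = 15523
nΣxy − ΣxΣy = 62092 − 60390 = 1702
nΣx² − (Σx)² = 12208 − 12100 = 108; nΣy² − (Σy)² = 329468 − 301401 = 28067
r = 1702 / √(108 × 28067) = 1702 / 1741.0445 ≈ 0.978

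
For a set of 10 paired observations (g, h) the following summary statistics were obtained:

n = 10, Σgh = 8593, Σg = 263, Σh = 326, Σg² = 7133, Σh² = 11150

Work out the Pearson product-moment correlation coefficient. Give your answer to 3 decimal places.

0.057

r = (nΣgh − ΣgΣh) / √[(nΣg² − (Σg)²)(nΣh² − (Σh)²)]
Numerator: 10×8593 − 263×326 = 192
Denominator: √[(71330 − 69169)(111500 − 106276)] = √[2161 × 5224] = 3359.9202
r = 192 / 3359.9202 ≈ 0.057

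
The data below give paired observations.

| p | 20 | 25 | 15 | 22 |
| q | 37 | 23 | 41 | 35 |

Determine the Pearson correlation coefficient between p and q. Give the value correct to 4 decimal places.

-0.9010

n = 4, Σp = 82, Σq = 136, Σp² = 1734, Σq² = 4804, Σpq = 2700
nΣpq − ΣpΣq = 10800 − 11152 = -352
nΣp² − (Σp)² = 6936 − 6724 = 212; nΣq² − (Σq)² = 19216 − 18496 = 720
r = -352 / √(212 × 720) = -352 / 390.6917 ≈ -0.9010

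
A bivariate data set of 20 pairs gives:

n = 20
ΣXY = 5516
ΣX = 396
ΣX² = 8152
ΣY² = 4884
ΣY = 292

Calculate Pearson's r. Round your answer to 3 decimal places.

-0.604

r = (nΣXY − ΣXΣY) / √[(nΣX² − (ΣX)²)(nΣY² − (ΣY)²)]
Numerator: 20×5516 − 396×292 = -5312
Denominator: √[(163040 − 156816)(97680 − 85264)] = √[6224 × 12416] = 8790.7442
r = -5312 / 8790.7442 ≈ -0.604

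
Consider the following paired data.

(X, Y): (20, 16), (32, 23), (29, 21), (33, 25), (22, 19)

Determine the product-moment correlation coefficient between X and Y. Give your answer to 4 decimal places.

n = 5, ΣX = 136, ΣY = 104, ΣX² = 3838, ΣY² = 2212, ΣXY = 2908
nΣXY − ΣXΣY = 14540 − 14144 = 396
nΣX² − (ΣX)² = 19190 − 18496 = 694; nΣY² − (ΣY)² = 11060 − 10816 = 244
r = 396 / √(694 × 244) = 396 / 411.5046 ≈ 0.9623

0.9623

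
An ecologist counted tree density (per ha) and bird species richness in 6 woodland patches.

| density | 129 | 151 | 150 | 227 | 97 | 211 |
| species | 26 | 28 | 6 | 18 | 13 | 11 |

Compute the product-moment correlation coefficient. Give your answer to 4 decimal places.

n = 6, Σx = 965, Σy = 102, Σx² = 167401, Σy² = 2110, Σxy = 16150
nΣxy − ΣxΣy = 96900 − 98430 = -1530
nΣx² − (Σx)² = 1004406 − 931225 = 73181; nΣy² − (Σy)² = 12660 − 10404 = 2256
r = -1530 / √(73181 × 2256) = -1530 / 12848.9819 ≈ -0.1191

-0.1191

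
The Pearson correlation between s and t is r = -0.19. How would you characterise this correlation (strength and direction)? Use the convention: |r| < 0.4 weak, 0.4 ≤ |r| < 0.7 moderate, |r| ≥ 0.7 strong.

weak negative

r = -0.19 < 0 so the relationship is negative.
|r| = 0.19, which falls in the weak range.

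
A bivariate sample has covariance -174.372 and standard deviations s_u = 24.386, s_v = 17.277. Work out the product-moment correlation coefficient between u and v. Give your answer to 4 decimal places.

-0.4139

r = Cov(u,v) / (s_u · s_v) = -174.372 / (24.386 × 17.277)
  = -174.372 / 421.3169 ≈ -0.4139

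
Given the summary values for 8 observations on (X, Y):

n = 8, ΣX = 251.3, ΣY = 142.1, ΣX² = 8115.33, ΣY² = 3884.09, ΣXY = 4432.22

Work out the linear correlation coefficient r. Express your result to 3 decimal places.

-0.057

r = (nΣXY − ΣXΣY) / √[(nΣX² − (ΣX)²)(nΣY² − (ΣY)²)]
Numerator: 8×4432.22 − 251.3×142.1 = -251.97
Denominator: √[(64922.64 − 63151.69)(31072.72 − 20192.41)] = √[1770.95 × 10880.31] = 4389.5882
r = -251.97 / 4389.5882 ≈ -0.057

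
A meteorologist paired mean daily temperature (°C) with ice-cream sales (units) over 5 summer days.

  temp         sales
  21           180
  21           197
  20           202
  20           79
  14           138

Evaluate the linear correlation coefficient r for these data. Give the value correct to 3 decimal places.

0.306

n = 5, Σx = 96, Σy = 796, Σx² = 1878, Σy² = 137298, Σxy = 15469
nΣxy − ΣxΣy = 77345 − 76416 = 929
nΣx² − (Σx)² = 9390 − 9216 = 174; nΣy² − (Σy)² = 686490 − 633616 = 52874
r = 929 / √(174 × 52874) = 929 / 3033.1627 ≈ 0.306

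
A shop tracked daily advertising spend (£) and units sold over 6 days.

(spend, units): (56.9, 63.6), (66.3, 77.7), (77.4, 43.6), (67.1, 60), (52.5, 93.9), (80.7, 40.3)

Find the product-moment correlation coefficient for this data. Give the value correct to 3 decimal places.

-0.870

n = 6, Σx = 400.9, Σy = 379.1, Σx² = 27395.21, Σy² = 26024.51, Σxy = 24352.95
nΣxy − ΣxΣy = 146117.7 − 151981.19 = -5863.49
nΣx² − (Σx)² = 164371.26 − 160720.81 = 3650.45; nΣy² − (Σy)² = 156147.06 − 143716.81 = 12430.25
r = -5863.49 / √(3650.45 × 12430.25) = -5863.49 / 6736.1715 ≈ -0.870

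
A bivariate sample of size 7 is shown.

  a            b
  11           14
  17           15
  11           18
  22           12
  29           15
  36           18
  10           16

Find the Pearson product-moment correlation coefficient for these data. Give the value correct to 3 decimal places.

0.121

n = 7, Σa = 136, Σb = 108, Σa² = 3252, Σb² = 1694, Σab = 2114
nΣab − ΣaΣb = 14798 − 14688 = 110
nΣa² − (Σa)² = 22764 − 18496 = 4268; nΣb² − (Σb)² = 11858 − 11664 = 194
r = 110 / √(4268 × 194) = 110 / 909.9407 ≈ 0.121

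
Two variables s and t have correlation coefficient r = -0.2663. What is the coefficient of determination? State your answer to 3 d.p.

0.071

r² = (-0.2663)² = 0.071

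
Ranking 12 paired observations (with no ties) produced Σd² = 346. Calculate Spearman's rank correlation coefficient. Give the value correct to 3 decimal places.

-0.210

ρ = 1 − 6Σd² / [n(n²−1)] = 1 − 6×346 / (12×143)
  = 1 − 2076/1716 = 1 − 1.2098 ≈ -0.210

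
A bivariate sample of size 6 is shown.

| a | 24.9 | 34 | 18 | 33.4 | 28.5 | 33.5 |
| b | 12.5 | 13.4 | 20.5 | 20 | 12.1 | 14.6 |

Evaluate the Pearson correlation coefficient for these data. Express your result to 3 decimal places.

n = 6, Σa = 172.3, Σb = 93.1, Σa² = 5150.07, Σb² = 1515.63, Σab = 2637.8
nΣab − ΣaΣb = 15826.8 − 16041.13 = -214.33
nΣa² − (Σa)² = 30900.42 − 29687.29 = 1213.13; nΣb² − (Σb)² = 9093.78 − 8667.61 = 426.17
r = -214.33 / √(1213.13 × 426.17) = -214.33 / 719.0269 ≈ -0.298

-0.298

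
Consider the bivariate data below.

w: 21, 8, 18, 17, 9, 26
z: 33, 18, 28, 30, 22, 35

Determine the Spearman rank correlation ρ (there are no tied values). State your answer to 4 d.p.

0.9429

Rank w: 5, 1, 4, 3, 2, 6
Rank z: 5, 1, 3, 4, 2, 6
d = rank(w) − rank(z): 0, 0, 1, -1, 0, 0; Σd² = 2
ρ = 1 − 6Σd² / [n(n²−1)] = 1 − 6×2 / (6×35) = 1 − 12/210 ≈ 0.9429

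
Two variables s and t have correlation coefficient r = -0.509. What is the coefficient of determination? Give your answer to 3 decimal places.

0.259

r² = (-0.509)² = 0.259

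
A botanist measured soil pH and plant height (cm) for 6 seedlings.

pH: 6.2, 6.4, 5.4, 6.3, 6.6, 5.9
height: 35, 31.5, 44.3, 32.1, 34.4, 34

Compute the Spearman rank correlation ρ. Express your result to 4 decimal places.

-0.5429

Rank pH: 3, 5, 1, 4, 6, 2
Rank height: 5, 1, 6, 2, 4, 3
d = rank(pH) − rank(height): -2, 4, -5, 2, 2, -1; Σd² = 54
ρ = 1 − 6Σd² / [n(n²−1)] = 1 − 6×54 / (6×35) = 1 − 324/210 ≈ -0.5429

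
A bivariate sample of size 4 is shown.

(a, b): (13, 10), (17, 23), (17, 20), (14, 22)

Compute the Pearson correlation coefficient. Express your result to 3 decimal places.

n = 4, Σa = 61, Σb = 75, Σa² = 943, Σb² = 1513, Σab = 1169
nΣab − ΣaΣb = 4676 − 4575 = 101
nΣa² − (Σa)² = 3772 − 3721 = 51; nΣb² − (Σb)² = 6052 − 5625 = 427
r = 101 / √(51 × 427) = 101 / 147.5703 ≈ 0.684

0.684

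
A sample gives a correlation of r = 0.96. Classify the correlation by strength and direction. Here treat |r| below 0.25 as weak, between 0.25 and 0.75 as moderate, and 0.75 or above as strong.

strong positive

r = 0.96 > 0 so the relationship is positive.
|r| = 0.96, which falls in the strong range.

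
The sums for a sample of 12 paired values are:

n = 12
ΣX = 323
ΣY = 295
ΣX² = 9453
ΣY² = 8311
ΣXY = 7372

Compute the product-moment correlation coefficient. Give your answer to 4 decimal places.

-0.6341

r = (nΣXY − ΣXΣY) / √[(nΣX² − (ΣX)²)(nΣY² − (ΣY)²)]
Numerator: 12×7372 − 323×295 = -6821
Denominator: √[(113436 − 104329)(99732 − 87025)] = √[9107 × 12707] = 10757.4462
r = -6821 / 10757.4462 ≈ -0.6341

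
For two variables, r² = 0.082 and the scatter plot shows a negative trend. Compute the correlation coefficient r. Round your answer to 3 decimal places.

-0.286

|r| = √0.082 = 0.286
The association is negative, so r = −0.286.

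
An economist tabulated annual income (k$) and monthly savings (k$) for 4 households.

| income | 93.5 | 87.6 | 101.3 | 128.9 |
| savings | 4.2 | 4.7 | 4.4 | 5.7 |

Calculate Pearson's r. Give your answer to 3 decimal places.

n = 4, Σx = 411.3, Σy = 19, Σx² = 43292.91, Σy² = 91.58, Σxy = 1984.87
nΣxy − ΣxΣy = 7939.48 − 7814.7 = 124.78
nΣx² − (Σx)² = 173171.64 − 169167.69 = 4003.95; nΣy² − (Σy)² = 366.32 − 361 = 5.32
r = 124.78 / √(4003.95 × 5.32) = 124.78 / 145.9487 ≈ 0.855

0.855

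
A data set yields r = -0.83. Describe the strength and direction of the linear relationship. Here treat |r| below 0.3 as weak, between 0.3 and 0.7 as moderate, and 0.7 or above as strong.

r = -0.83 < 0 so the relationship is negative.
|r| = 0.83, which falls in the strong range.

strong negative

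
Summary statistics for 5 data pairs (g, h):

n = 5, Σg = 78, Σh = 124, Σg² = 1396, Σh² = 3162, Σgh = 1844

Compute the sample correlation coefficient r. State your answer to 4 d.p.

-0.7248

r = (nΣgh − ΣgΣh) / √[(nΣg² − (Σg)²)(nΣh² − (Σh)²)]
Numerator: 5×1844 − 78×124 = -452
Denominator: √[(6980 − 6084)(15810 − 15376)] = √[896 × 434] = 623.5896
r = -452 / 623.5896 ≈ -0.7248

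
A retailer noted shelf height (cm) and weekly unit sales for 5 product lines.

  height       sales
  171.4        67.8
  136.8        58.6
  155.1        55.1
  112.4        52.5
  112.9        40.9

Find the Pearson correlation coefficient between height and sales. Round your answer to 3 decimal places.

n = 5, Σx = 688.6, Σy = 274.9, Σx² = 97528.38, Σy² = 15495.87, Σxy = 38702.02
nΣxy − ΣxΣy = 193510.1 − 189296.14 = 4213.96
nΣx² − (Σx)² = 487641.9 − 474169.96 = 13471.94; nΣy² − (Σy)² = 77479.35 − 75570.01 = 1909.34
r = 4213.96 / √(13471.94 × 1909.34) = 4213.96 / 5071.7368 ≈ 0.831

0.831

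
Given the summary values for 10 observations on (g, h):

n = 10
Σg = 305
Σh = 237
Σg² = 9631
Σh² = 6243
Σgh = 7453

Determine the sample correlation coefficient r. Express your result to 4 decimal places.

0.4950

r = (nΣgh − ΣgΣh) / √[(nΣg² − (Σg)²)(nΣh² − (Σh)²)]
Numerator: 10×7453 − 305×237 = 2245
Denominator: √[(96310 − 93025)(62430 − 56169)] = √[3285 × 6261] = 4535.1279
r = 2245 / 4535.1279 ≈ 0.4950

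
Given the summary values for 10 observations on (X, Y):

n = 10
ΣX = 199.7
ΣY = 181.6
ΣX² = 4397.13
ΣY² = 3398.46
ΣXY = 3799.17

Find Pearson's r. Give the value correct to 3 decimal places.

r = (nΣXY − ΣXΣY) / √[(nΣX² − (ΣX)²)(nΣY² − (ΣY)²)]
Numerator: 10×3799.17 − 199.7×181.6 = 1726.18
Denominator: √[(43971.3 − 39880.09)(33984.6 − 32978.56)] = √[4091.21 × 1006.04] = 2028.7733
r = 1726.18 / 2028.7733 ≈ 0.851

0.851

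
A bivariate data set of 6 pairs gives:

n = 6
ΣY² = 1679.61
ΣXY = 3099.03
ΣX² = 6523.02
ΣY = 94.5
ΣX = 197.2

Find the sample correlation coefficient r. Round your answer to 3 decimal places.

r = (nΣXY − ΣXΣY) / √[(nΣX² − (ΣX)²)(nΣY² − (ΣY)²)]
Numerator: 6×3099.03 − 197.2×94.5 = -41.22
Denominator: √[(39138.12 − 38887.84)(10077.66 − 8930.25)] = √[250.28 × 1147.41] = 535.8860
r = -41.22 / 535.8860 ≈ -0.077

-0.077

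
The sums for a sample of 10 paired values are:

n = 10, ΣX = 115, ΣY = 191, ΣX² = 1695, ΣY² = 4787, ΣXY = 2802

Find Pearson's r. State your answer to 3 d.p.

r = (nΣXY − ΣXΣY) / √[(nΣX² − (ΣX)²)(nΣY² − (ΣY)²)]
Numerator: 10×2802 − 115×191 = 6055
Denominator: √[(16950 − 13225)(47870 − 36481)] = √[3725 × 11389] = 6513.3728
r = 6055 / 6513.3728 ≈ 0.930

0.930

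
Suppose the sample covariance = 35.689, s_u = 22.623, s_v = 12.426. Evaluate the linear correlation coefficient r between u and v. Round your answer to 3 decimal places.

r = Cov(u,v) / (s_u · s_v) = 35.689 / (22.623 × 12.426)
  = 35.689 / 281.1134 ≈ 0.127

0.127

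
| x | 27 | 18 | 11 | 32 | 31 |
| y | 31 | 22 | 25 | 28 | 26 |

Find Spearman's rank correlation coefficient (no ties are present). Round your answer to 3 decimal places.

Rank x: 3, 2, 1, 5, 4
Rank y: 5, 1, 2, 4, 3
d = rank(x) − rank(y): -2, 1, -1, 1, 1; Σd² = 8
ρ = 1 − 6Σd² / [n(n²−1)] = 1 − 6×8 / (5×24) = 1 − 48/120 ≈ 0.600

0.600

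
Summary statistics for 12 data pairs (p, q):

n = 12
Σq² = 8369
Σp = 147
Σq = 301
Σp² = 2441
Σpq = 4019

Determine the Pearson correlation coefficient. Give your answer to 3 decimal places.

0.458

r = (nΣpq − ΣpΣq) / √[(nΣp² − (Σp)²)(nΣq² − (Σq)²)]
Numerator: 12×4019 − 147×301 = 3981
Denominator: √[(29292 − 21609)(100428 − 90601)] = √[7683 × 9827] = 8689.1220
r = 3981 / 8689.1220 ≈ 0.458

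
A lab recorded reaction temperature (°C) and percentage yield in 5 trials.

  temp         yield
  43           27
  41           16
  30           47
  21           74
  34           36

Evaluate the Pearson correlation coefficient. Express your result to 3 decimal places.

-0.960

n = 5, Σx = 169, Σy = 200, Σx² = 6027, Σy² = 9966, Σxy = 6005
nΣxy − ΣxΣy = 30025 − 33800 = -3775
nΣx² − (Σx)² = 30135 − 28561 = 1574; nΣy² − (Σy)² = 49830 − 40000 = 9830
r = -3775 / √(1574 × 9830) = -3775 / 3933.4997 ≈ -0.960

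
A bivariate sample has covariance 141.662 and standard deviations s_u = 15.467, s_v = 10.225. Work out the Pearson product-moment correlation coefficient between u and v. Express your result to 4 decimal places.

0.8957

r = Cov(u,v) / (s_u · s_v) = 141.662 / (15.467 × 10.225)
  = 141.662 / 158.1501 ≈ 0.8957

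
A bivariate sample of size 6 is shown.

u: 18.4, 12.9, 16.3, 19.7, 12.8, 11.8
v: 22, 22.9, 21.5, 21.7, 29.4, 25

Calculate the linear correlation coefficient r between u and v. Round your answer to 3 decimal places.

-0.660

n = 6, Σu = 91.9, Σv = 142.5, Σu² = 1461.83, Σv² = 3430.91, Σuv = 2149.47
nΣuv − ΣuΣv = 12896.82 − 13095.75 = -198.93
nΣu² − (Σu)² = 8770.98 − 8445.61 = 325.37; nΣv² − (Σv)² = 20585.46 − 20306.25 = 279.21
r = -198.93 / √(325.37 × 279.21) = -198.93 / 301.4076 ≈ -0.660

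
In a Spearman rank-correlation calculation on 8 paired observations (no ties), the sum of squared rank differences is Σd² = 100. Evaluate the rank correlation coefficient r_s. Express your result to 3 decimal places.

-0.190

ρ = 1 − 6Σd² / [n(n²−1)] = 1 − 6×100 / (8×63)
  = 1 − 600/504 = 1 − 1.1905 ≈ -0.190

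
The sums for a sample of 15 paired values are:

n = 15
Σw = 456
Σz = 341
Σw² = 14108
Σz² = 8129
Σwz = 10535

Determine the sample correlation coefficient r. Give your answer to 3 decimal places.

r = (nΣwz − ΣwΣz) / √[(nΣw² − (Σw)²)(nΣz² − (Σz)²)]
Numerator: 15×10535 − 456×341 = 2529
Denominator: √[(211620 − 207936)(121935 − 116281)] = √[3684 × 5654] = 4563.9167
r = 2529 / 4563.9167 ≈ 0.554

0.554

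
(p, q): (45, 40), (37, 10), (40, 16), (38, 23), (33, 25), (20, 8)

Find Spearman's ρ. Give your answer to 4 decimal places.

Rank p: 6, 3, 5, 4, 2, 1
Rank q: 6, 2, 3, 4, 5, 1
d = rank(p) − rank(q): 0, 1, 2, 0, -3, 0; Σd² = 14
ρ = 1 − 6Σd² / [n(n²−1)] = 1 − 6×14 / (6×35) = 1 − 84/210 ≈ 0.6000

0.6000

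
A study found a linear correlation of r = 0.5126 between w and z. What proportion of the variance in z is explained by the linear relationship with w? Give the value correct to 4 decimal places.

r² = (0.5126)² = 0.2628

0.2628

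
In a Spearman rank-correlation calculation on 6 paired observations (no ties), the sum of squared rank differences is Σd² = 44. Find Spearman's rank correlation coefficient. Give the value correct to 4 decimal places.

-0.2571

ρ = 1 − 6Σd² / [n(n²−1)] = 1 − 6×44 / (6×35)
  = 1 − 264/210 = 1 − 1.25714 ≈ -0.2571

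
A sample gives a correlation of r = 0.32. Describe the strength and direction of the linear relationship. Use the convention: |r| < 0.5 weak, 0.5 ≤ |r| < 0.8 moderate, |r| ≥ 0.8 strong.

r = 0.32 > 0 so the relationship is positive.
|r| = 0.32, which falls in the weak range.

weak positive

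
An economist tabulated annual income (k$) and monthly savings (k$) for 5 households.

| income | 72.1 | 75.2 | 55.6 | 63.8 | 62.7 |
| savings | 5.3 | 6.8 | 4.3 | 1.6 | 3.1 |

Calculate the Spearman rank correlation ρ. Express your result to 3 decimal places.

0.600

Rank income: 4, 5, 1, 3, 2
Rank savings: 4, 5, 3, 1, 2
d = rank(income) − rank(savings): 0, 0, -2, 2, 0; Σd² = 8
ρ = 1 − 6Σd² / [n(n²−1)] = 1 − 6×8 / (5×24) = 1 − 48/120 ≈ 0.600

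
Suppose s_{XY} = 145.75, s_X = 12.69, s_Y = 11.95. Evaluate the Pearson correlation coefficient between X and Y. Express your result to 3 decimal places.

0.961

r = Cov(X,Y) / (s_X · s_Y) = 145.75 / (12.69 × 11.95)
  = 145.75 / 151.6455 ≈ 0.961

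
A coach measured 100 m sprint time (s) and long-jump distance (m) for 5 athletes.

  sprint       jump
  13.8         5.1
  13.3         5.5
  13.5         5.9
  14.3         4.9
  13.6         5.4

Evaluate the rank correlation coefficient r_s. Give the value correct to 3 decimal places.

Rank sprint: 4, 1, 2, 5, 3
Rank jump: 2, 4, 5, 1, 3
d = rank(sprint) − rank(jump): 2, -3, -3, 4, 0; Σd² = 38
ρ = 1 − 6Σd² / [n(n²−1)] = 1 − 6×38 / (5×24) = 1 − 228/120 ≈ -0.900

-0.900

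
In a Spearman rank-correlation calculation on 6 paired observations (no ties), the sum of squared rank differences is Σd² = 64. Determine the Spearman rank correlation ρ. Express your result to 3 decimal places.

-0.829

ρ = 1 − 6Σd² / [n(n²−1)] = 1 − 6×64 / (6×35)
  = 1 − 384/210 = 1 − 1.8286 ≈ -0.829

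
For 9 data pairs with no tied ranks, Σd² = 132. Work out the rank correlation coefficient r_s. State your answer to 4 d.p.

-0.1000

ρ = 1 − 6Σd² / [n(n²−1)] = 1 − 6×132 / (9×80)
  = 1 − 792/720 = 1 − 1.10000 ≈ -0.1000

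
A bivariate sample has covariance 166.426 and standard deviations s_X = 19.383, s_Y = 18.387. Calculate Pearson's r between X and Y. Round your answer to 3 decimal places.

0.467

r = Cov(X,Y) / (s_X · s_Y) = 166.426 / (19.383 × 18.387)
  = 166.426 / 356.3952 ≈ 0.467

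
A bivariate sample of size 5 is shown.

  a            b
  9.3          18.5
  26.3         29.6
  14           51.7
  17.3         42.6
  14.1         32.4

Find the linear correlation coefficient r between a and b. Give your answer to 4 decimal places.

n = 5, Σa = 81, Σb = 174.8, Σa² = 1472.28, Σb² = 6755.82, Σab = 2868.15
nΣab − ΣaΣb = 14340.75 − 14158.8 = 181.95
nΣa² − (Σa)² = 7361.4 − 6561 = 800.4; nΣb² − (Σb)² = 33779.1 − 30555.04 = 3224.06
r = 181.95 / √(800.4 × 3224.06) = 181.95 / 1606.4052 ≈ 0.1133

0.1133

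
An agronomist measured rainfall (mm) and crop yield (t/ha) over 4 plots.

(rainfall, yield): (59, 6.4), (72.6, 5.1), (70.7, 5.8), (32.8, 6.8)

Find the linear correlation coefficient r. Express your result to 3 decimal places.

-0.872

n = 4, Σx = 235.1, Σy = 24.1, Σx² = 14826.09, Σy² = 146.85, Σxy = 1380.96
nΣxy − ΣxΣy = 5523.84 − 5665.91 = -142.07
nΣx² − (Σx)² = 59304.36 − 55272.01 = 4032.35; nΣy² − (Σy)² = 587.4 − 580.81 = 6.59
r = -142.07 / √(4032.35 × 6.59) = -142.07 / 163.0128 ≈ -0.872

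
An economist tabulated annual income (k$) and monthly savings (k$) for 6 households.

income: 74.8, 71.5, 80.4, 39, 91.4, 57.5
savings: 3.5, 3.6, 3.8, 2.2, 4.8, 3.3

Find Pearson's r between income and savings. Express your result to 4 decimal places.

0.9574

n = 6, Σx = 414.6, Σy = 21.2, Σx² = 30352.66, Σy² = 78.42, Σxy = 1538.99
nΣxy − ΣxΣy = 9233.94 − 8789.52 = 444.42
nΣx² − (Σx)² = 182115.96 − 171893.16 = 10222.8; nΣy² − (Σy)² = 470.52 − 449.44 = 21.08
r = 444.42 / √(10222.8 × 21.08) = 444.42 / 464.2161 ≈ 0.9574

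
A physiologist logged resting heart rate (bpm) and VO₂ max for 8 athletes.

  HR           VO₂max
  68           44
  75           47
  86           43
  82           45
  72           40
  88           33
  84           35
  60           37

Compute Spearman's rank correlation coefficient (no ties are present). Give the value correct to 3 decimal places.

Rank HR: 2, 4, 7, 5, 3, 8, 6, 1
Rank VO₂max: 6, 8, 5, 7, 4, 1, 2, 3
d = rank(HR) − rank(VO₂max): -4, -4, 2, -2, -1, 7, 4, -2; Σd² = 110
ρ = 1 − 6Σd² / [n(n²−1)] = 1 − 6×110 / (8×63) = 1 − 660/504 ≈ -0.310

-0.310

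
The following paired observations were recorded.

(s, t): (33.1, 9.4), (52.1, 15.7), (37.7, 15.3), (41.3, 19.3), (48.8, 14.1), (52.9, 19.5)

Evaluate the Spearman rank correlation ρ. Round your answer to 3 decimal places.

0.714

Rank s: 1, 5, 2, 3, 4, 6
Rank t: 1, 4, 3, 5, 2, 6
d = rank(s) − rank(t): 0, 1, -1, -2, 2, 0; Σd² = 10
ρ = 1 − 6Σd² / [n(n²−1)] = 1 − 6×10 / (6×35) = 1 − 60/210 ≈ 0.714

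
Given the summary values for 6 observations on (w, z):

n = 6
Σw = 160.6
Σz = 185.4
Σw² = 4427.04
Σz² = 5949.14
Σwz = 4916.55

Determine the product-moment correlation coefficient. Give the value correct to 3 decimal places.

r = (nΣwz − ΣwΣz) / √[(nΣw² − (Σw)²)(nΣz² − (Σz)²)]
Numerator: 6×4916.55 − 160.6×185.4 = -275.94
Denominator: √[(26562.24 − 25792.36)(35694.84 − 34373.16)] = √[769.88 × 1321.68] = 1008.7294
r = -275.94 / 1008.7294 ≈ -0.274

-0.274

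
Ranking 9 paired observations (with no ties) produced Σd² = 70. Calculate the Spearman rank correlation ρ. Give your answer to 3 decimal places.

0.417

ρ = 1 − 6Σd² / [n(n²−1)] = 1 − 6×70 / (9×80)
  = 1 − 420/720 = 1 − 0.5833 ≈ 0.417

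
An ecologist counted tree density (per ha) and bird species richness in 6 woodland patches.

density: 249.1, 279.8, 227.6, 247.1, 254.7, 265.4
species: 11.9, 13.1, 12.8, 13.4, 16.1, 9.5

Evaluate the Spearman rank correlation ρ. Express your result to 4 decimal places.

-0.0857

Rank density: 3, 6, 1, 2, 4, 5
Rank species: 2, 4, 3, 5, 6, 1
d = rank(density) − rank(species): 1, 2, -2, -3, -2, 4; Σd² = 38
ρ = 1 − 6Σd² / [n(n²−1)] = 1 − 6×38 / (6×35) = 1 − 228/210 ≈ -0.0857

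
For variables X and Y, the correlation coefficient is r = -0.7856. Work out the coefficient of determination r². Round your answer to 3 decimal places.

r² = (-0.7856)² = 0.617

0.617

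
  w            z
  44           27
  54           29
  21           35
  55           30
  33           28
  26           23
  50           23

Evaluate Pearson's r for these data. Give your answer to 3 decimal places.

n = 7, Σw = 283, Σz = 195, Σw² = 12583, Σz² = 5537, Σwz = 7811
nΣwz − ΣwΣz = 54677 − 55185 = -508
nΣw² − (Σw)² = 88081 − 80089 = 7992; nΣz² − (Σz)² = 38759 − 38025 = 734
r = -508 / √(7992 × 734) = -508 / 2422.0091 ≈ -0.210

-0.210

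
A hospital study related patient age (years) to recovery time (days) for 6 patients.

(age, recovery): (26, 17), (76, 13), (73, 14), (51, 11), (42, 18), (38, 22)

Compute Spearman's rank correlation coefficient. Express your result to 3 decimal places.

-0.657

Rank age: 1, 6, 5, 4, 3, 2
Rank recovery: 4, 2, 3, 1, 5, 6
d = rank(age) − rank(recovery): -3, 4, 2, 3, -2, -4; Σd² = 58
ρ = 1 − 6Σd² / [n(n²−1)] = 1 − 6×58 / (6×35) = 1 − 348/210 ≈ -0.657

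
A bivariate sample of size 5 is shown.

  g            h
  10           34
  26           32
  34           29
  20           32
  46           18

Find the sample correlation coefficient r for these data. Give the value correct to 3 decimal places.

n = 5, Σg = 136, Σh = 145, Σg² = 4448, Σh² = 4369, Σgh = 3626
nΣgh − ΣgΣh = 18130 − 19720 = -1590
nΣg² − (Σg)² = 22240 − 18496 = 3744; nΣh² − (Σh)² = 21845 − 21025 = 820
r = -1590 / √(3744 × 820) = -1590 / 1752.1644 ≈ -0.907

-0.907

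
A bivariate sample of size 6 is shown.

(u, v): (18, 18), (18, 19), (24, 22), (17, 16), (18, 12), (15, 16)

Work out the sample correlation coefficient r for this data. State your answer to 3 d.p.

n = 6, Σu = 110, Σv = 103, Σu² = 2062, Σv² = 1825, Σuv = 1922
nΣuv − ΣuΣv = 11532 − 11330 = 202
nΣu² − (Σu)² = 12372 − 12100 = 272; nΣv² − (Σv)² = 10950 − 10609 = 341
r = 202 / √(272 × 341) = 202 / 304.5521 ≈ 0.663

0.663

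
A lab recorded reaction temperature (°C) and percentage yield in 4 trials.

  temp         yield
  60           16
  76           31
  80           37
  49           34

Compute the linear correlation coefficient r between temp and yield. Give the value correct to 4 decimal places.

n = 4, Σx = 265, Σy = 118, Σx² = 18177, Σy² = 3742, Σxy = 7942
nΣxy − ΣxΣy = 31768 − 31270 = 498
nΣx² − (Σx)² = 72708 − 70225 = 2483; nΣy² − (Σy)² = 14968 − 13924 = 1044
r = 498 / √(2483 × 1044) = 498 / 1610.0472 ≈ 0.3093

0.3093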